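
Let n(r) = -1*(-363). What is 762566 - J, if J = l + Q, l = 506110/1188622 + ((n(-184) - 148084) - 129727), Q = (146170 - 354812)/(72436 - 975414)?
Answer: 279061454539800380/268324879079 ≈ 1.0400e+6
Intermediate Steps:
n(r) = 363
Q = 104321/451489 (Q = -208642/(-902978) = -208642*(-1/902978) = 104321/451489 ≈ 0.23106)
l = -164890145273/594311 (l = 506110/1188622 + ((363 - 148084) - 129727) = 506110*(1/1188622) + (-147721 - 129727) = 253055/594311 - 277448 = -164890145273/594311 ≈ -2.7745e+5)
J = -74446024800043666/268324879079 (J = -164890145273/594311 + 104321/451489 = -74446024800043666/268324879079 ≈ -2.7745e+5)
762566 - J = 762566 - 1*(-74446024800043666/268324879079) = 762566 + 74446024800043666/268324879079 = 279061454539800380/268324879079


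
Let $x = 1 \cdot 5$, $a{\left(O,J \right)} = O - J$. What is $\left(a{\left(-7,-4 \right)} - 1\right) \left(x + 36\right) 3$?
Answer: $-492$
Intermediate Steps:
$x = 5$
$\left(a{\left(-7,-4 \right)} - 1\right) \left(x + 36\right) 3 = \left(\left(-7 - -4\right) - 1\right) \left(5 + 36\right) 3 = \left(\left(-7 + 4\right) - 1\right) 41 \cdot 3 = \left(-3 - 1\right) 41 \cdot 3 = \left(-4\right) 41 \cdot 3 = \left(-164\right) 3 = -492$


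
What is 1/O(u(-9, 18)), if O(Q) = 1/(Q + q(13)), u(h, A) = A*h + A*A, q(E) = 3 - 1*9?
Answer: 156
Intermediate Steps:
q(E) = -6 (q(E) = 3 - 9 = -6)
u(h, A) = A² + A*h (u(h, A) = A*h + A² = A² + A*h)
O(Q) = 1/(-6 + Q) (O(Q) = 1/(Q - 6) = 1/(-6 + Q))
1/O(u(-9, 18)) = 1/(1/(-6 + 18*(18 - 9))) = 1/(1/(-6 + 18*9)) = 1/(1/(-6 + 162)) = 1/(1/156) = 156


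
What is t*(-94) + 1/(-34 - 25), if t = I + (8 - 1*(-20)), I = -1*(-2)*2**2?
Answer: -199657/59 ≈ -3384.0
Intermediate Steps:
I = 8 (I = 2*4 = 8)
t = 36 (t = 8 + (8 - 1*(-20)) = 8 + (8 + 20) = 8 + 28 = 36)
t*(-94) + 1/(-34 - 25) = 36*(-94) + 1/(-34 - 25) = -3384 + 1/(-59) = -3384 - 1/59 = -199657/59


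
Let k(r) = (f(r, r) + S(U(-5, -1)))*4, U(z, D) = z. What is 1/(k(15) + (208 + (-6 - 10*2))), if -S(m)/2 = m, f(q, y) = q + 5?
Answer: 1/302 ≈ 0.0033113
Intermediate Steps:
f(q, y) = 5 + q
S(m) = -2*m
k(r) = 60 + 4*r (k(r) = ((5 + r) - 2*(-5))*4 = ((5 + r) + 10)*4 = (15 + r)*4 = 60 + 4*r)
1/(k(15) + (208 + (-6 - 10*2))) = 1/((60 + 4*15) + (208 + (-6 - 10*2))) = 1/((60 + 60) + (208 + (-6 - 20))) = 1/(120 + (208 - 26)) = 1/(120 + 182) = 1/302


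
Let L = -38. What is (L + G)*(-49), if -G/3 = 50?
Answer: 9212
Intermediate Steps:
G = -150 (G = -3*50 = -150)
(L + G)*(-49) = (-38 - 150)*(-49) = -188*(-49) = 9212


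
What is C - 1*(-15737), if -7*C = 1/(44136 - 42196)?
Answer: 213708459/13580 ≈ 15737.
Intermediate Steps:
C = -1/13580 (C = -1/(7*(44136 - 42196)) = -⅐/1940 = -⅐*1/1940 = -1/13580 ≈ -7.3638e-5)
C - 1*(-15737) = -1/13580 - 1*(-15737) = -1/13580 + 15737 = 213708459/13580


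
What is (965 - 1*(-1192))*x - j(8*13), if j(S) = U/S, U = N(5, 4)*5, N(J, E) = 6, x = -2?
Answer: -224343/52 ≈ -4314.3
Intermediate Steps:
U = 30 (U = 6*5 = 30)
j(S) = 30/S
(965 - 1*(-1192))*x - j(8*13) = (965 - 1*(-1192))*(-2) - 30/(8*13) = (965 + 1192)*(-2) - 30/104 = 2157*(-2) - 30/104 = -4314 - 1*15/52 = -4314 - 15/52 = -224343/52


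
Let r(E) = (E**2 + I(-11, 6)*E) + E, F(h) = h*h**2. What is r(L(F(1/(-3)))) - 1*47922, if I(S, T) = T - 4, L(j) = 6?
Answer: -47868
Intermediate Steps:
F(h) = h**3
I(S, T) = -4 + T
r(E) = E**2 + 3*E (r(E) = (E**2 + (-4 + 6)*E) + E = (E**2 + 2*E) + E = E**2 + 3*E)
r(L(F(1/(-3)))) - 1*47922 = 6*(3 + 6) - 1*47922 = 6*9 - 47922 = 54 - 47922 = -47868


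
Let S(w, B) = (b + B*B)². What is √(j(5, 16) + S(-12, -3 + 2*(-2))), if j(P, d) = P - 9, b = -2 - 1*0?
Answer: 21*√5 ≈ 46.957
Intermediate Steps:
b = -2 (b = -2 + 0 = -2)
S(w, B) = (-2 + B²)² (S(w, B) = (-2 + B*B)² = (-2 + B²)²)
j(P, d) = -9 + P
√(j(5, 16) + S(-12, -3 + 2*(-2))) = √((-9 + 5) + (-2 + (-3 + 2*(-2))²)²) = √(-4 + (-2 + (-3 - 4)²)²) = √(-4 + (-2 + (-7)²)²) = √(-4 + (-2 + 49)²) = √(-4 + 47²) = √(-4 + 2209) = √2205 = 21*√5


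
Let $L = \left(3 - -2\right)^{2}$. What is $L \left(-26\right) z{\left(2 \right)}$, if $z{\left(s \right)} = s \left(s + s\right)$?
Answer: $-5200$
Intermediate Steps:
$L = 25$ ($L = \left(3 + 2\right)^{2} = 5^{2} = 25$)
$z{\left(s \right)} = 2 s^{2}$ ($z{\left(s \right)} = s 2 s = 2 s^{2}$)
$L \left(-26\right) z{\left(2 \right)} = 25 \left(-26\right) 2 \cdot 2^{2} = - 650 \cdot 2 \cdot 4 = \left(-650\right) 8 = -5200$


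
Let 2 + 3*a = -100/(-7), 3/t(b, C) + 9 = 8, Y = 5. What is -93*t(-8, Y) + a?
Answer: 5945/21 ≈ 283.10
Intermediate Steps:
t(b, C) = -3 (t(b, C) = 3/(-9 + 8) = 3/(-1) = 3*(-1) = -3)
a = 86/21 (a = -2/3 + (-100/(-7))/3 = -2/3 + (-100*(-1/7))/3 = -2/3 + (1/3)*(100/7) = -2/3 + 100/21 = 86/21 ≈ 4.0952)
-93*t(-8, Y) + a = -93*(-3) + 86/21 = 279 + 86/21 = 5945/21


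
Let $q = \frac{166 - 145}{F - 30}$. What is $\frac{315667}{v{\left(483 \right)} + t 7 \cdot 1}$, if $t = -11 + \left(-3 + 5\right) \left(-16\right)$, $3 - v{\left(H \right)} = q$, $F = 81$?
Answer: $- \frac{5366339}{5073} \approx -1057.8$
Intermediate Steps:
$q = \frac{7}{17}$ ($q = \frac{166 - 145}{81 - 30} = \frac{21}{51} = 21 \cdot \frac{1}{51} = \frac{7}{17} \approx 0.41176$)
$v{\left(H \right)} = \frac{44}{17}$ ($v{\left(H \right)} = 3 - \frac{7}{17} = \frac{44}{17}$)
$t = -43$ ($t = -11 + 2 \left(-16\right) = -11 - 32 = -43$)
$\frac{315667}{v{\left(483 \right)} + t 7 \cdot 1} = \frac{315667}{\frac{44}{17} - 43 \cdot 7 \cdot 1} = \frac{315667}{\frac{44}{17} - 301} = \frac{315667}{- \frac{5073}{17}} = 315667 \left(- \frac{17}{5073}\right) = - \frac{5366339}{5073}$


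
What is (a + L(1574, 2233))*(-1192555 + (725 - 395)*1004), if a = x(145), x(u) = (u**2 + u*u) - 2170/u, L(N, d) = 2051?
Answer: -1101084641325/29 ≈ -3.7968e+10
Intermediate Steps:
x(u) = -2170/u + 2*u**2 (x(u) = (u**2 + u**2) - 2170/u = 2*u**2 - 2170/u = -2170/u + 2*u**2)
a = 1219016/29 (a = 2*(-1085 + 145**3)/145 = 2*(1/145)*(-1085 + 3048625) = 2*(1/145)*3047540 = 1219016/29 ≈ 42035.)
(a + L(1574, 2233))*(-1192555 + (725 - 395)*1004) = (1219016/29 + 2051)*(-1192555 + (725 - 395)*1004) = 1278495*(-1192555 + 330*1004)/29 = 1278495*(-1192555 + 331320)/29 = (1278495/29)*(-861235) = -1101084641325/29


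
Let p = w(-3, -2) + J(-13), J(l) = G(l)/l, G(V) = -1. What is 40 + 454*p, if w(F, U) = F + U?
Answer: -28536/13 ≈ -2195.1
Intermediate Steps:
J(l) = -1/l
p = -64/13 (p = (-3 - 2) - 1/(-13) = -5 - 1*(-1/13) = -5 + 1/13 = -64/13 ≈ -4.9231)
40 + 454*p = 40 + 454*(-64/13) = 40 - 29056/13 = -28536/13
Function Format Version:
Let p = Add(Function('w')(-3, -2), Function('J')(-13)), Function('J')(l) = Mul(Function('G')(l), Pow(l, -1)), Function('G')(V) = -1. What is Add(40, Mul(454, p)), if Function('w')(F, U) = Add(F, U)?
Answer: Rational(-28536, 13) ≈ -2195.1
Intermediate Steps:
Function('J')(l) = Mul(-1, Pow(l, -1))
p = Rational(-64, 13) (p = Add(Add(-3, -2), Mul(-1, Pow(-13, -1))) = Add(-5, Mul(-1, Rational(-1, 13))) = Add(-5, Rational(1, 13)) = Rational(-64, 13) ≈ -4.9231)
Add(40, Mul(454, p)) = Add(40, Mul(454, Rational(-64, 13))) = Add(40, Rational(-29056, 13)) = Rational(-28536, 13)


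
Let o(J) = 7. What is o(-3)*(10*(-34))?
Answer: -2380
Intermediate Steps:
o(-3)*(10*(-34)) = 7*(10*(-34)) = 7*(-340) = -2380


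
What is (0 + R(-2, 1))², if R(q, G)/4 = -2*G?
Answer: 64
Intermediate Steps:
R(q, G) = -8*G (R(q, G) = 4*(-2*G) = -8*G)
(0 + R(-2, 1))² = (0 - 8*1)² = (0 - 8)² = (-8)² = 64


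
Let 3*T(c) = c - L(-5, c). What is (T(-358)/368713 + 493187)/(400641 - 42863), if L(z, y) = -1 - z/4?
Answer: 2182133498539/1583008796568 ≈ 1.3785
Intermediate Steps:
L(z, y) = -1 - z/4
T(c) = -1/12 + c/3 (T(c) = (c - (-1 - 1/4*(-5)))/3 = (c - (-1 + 5/4))/3 = (c - 1*1/4)/3 = (c - 1/4)/3 = (-1/4 + c)/3 = -1/12 + c/3)
(T(-358)/368713 + 493187)/(400641 - 42863) = ((-1/12 + (1/3)*(-358))/368713 + 493187)/(400641 - 42863) = ((-1/12 - 358/3)*(1/368713) + 493187)/357778 = (-1433/12*1/368713 + 493187)*(1/357778) = (-1433/4424556 + 493187)*(1/357778) = (2182133498539/4424556)*(1/357778) = 2182133498539/1583008796568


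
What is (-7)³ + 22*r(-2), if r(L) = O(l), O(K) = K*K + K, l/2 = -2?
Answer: -79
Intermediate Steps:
l = -4 (l = 2*(-2) = -4)
O(K) = K + K² (O(K) = K² + K = K + K²)
r(L) = 12 (r(L) = -4*(1 - 4) = -4*(-3) = 12)
(-7)³ + 22*r(-2) = (-7)³ + 22*12 = -343 + 264 = -79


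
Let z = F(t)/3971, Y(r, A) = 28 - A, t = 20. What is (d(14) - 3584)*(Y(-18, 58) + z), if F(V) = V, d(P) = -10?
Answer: 428081340/3971 ≈ 1.0780e+5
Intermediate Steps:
z = 20/3971 ≈ 0.0050365
(d(14) - 3584)*(Y(-18, 58) + z) = (-10 - 3584)*((28 - 1*58) + 20/3971) = -3594*((28 - 58) + 20/3971) = -3594*(-30 + 20/3971) = -3594*(-119110/3971) = 428081340/3971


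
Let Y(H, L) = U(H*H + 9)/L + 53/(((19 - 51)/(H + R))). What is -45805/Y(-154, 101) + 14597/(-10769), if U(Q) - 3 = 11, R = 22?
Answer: -36467782607/173049019 ≈ -210.74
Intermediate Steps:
U(Q) = 14 (U(Q) = 3 + 11 = 14)
Y(H, L) = -583/16 + 14/L - 53*H/32 (Y(H, L) = 14/L + 53/(((19 - 51)/(H + 22))) = 14/L + 53/((-32/(22 + H))) = 14/L + 53*(-11/16 - H/32) = 14/L + (-583/16 - 53*H/32) = -583/16 + 14/L - 53*H/32)
-45805/Y(-154, 101) + 14597/(-10769) = -45805*3232/(448 - 53*101*(22 - 154)) + 14597/(-10769) = -45805*3232/(448 - 53*101*(-132)) + 14597*(-1/10769) = -45805*3232/(448 + 706596) - 1327/979 = -45805/((1/32)*(1/101)*707044) - 1327/979 = -45805/176761/808 - 1327/979 = -45805*808/176761 - 1327/979 = -37010440/176761 - 1327/979 = -36467782607/173049019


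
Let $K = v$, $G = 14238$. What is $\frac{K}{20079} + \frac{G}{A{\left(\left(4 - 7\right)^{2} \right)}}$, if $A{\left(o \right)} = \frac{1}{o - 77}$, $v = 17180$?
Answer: $- \frac{19440149356}{20079} \approx -9.6818 \cdot 10^{5}$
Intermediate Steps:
$A{\left(o \right)} = \frac{1}{-77 + o}$
$K = 17180$
$\frac{K}{20079} + \frac{G}{A{\left(\left(4 - 7\right)^{2} \right)}} = \frac{17180}{20079} + \frac{14238}{\frac{1}{-77 + \left(4 - 7\right)^{2}}} = 17180 \cdot \frac{1}{20079} + \frac{14238}{\frac{1}{-77 + \left(-3\right)^{2}}} = \frac{17180}{20079} + \frac{14238}{\frac{1}{-77 + 9}} = \frac{17180}{20079} + \frac{14238}{\frac{1}{-68}} = \frac{17180}{20079} + \frac{14238}{- \frac{1}{68}} = \frac{17180}{20079} + 14238 \left(-68\right) = \frac{17180}{20079} - 968184 = - \frac{19440149356}{20079}$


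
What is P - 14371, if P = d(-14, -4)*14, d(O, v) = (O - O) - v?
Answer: -14315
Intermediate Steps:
d(O, v) = -v (d(O, v) = 0 - v = -v)
P = 56 (P = -1*(-4)*14 = 4*14 = 56)
P - 14371 = 56 - 14371 = -14315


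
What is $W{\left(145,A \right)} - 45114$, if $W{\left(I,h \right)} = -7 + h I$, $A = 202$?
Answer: $-15831$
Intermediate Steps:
$W{\left(I,h \right)} = -7 + I h$
$W{\left(145,A \right)} - 45114 = \left(-7 + 145 \cdot 202\right) - 45114 = \left(-7 + 29290\right) - 45114 = 29283 - 45114 = -15831$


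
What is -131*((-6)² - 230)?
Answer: 25414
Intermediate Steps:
-131*((-6)² - 230) = -131*(36 - 230) = -131*(-194) = 25414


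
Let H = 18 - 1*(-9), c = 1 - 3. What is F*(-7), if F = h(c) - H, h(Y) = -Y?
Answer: 175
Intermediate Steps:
c = -2
H = 27 (H = 18 + 9 = 27)
F = -25 (F = -1*(-2) - 1*27 = 2 - 27 = -25)
F*(-7) = -25*(-7) = 175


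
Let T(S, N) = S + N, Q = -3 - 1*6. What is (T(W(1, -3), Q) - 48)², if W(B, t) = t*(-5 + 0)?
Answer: 1764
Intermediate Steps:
Q = -9 (Q = -3 - 6 = -9)
W(B, t) = -5*t (W(B, t) = t*(-5) = -5*t)
T(S, N) = N + S
(T(W(1, -3), Q) - 48)² = ((-9 - 5*(-3)) - 48)² = ((-9 + 15) - 48)² = (6 - 48)² = (-42)² = 1764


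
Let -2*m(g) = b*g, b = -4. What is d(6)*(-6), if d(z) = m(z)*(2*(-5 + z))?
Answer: -144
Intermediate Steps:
m(g) = 2*g (m(g) = -(-2)*g = 2*g)
d(z) = 2*z*(-10 + 2*z) (d(z) = (2*z)*(2*(-5 + z)) = (2*z)*(-10 + 2*z) = 2*z*(-10 + 2*z))
d(6)*(-6) = (4*6*(-5 + 6))*(-6) = (4*6*1)*(-6) = 24*(-6) = -144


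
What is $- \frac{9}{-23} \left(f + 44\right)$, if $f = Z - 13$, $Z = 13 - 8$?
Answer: $\frac{324}{23} \approx 14.087$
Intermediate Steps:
$Z = 5$ ($Z = 13 - 8 = 5$)
$f = -8$ ($f = 5 - 13 = -8$)
$- \frac{9}{-23} \left(f + 44\right) = - \frac{9}{-23} \left(-8 + 44\right) = \left(-9\right) \left(- \frac{1}{23}\right) 36 = \frac{9}{23} \cdot 36 = \frac{324}{23}$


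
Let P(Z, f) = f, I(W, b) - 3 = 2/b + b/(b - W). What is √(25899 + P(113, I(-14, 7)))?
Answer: √11423055/21 ≈ 160.94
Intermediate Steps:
I(W, b) = 3 + 2/b + b/(b - W) (I(W, b) = 3 + (2/b + b/(b - W)) = 3 + 2/b + b/(b - W))
√(25899 + P(113, I(-14, 7))) = √(25899 + (-4*7² - 2*7 + 2*(-14) + 3*(-14)*7)/(7*(-14 - 1*7))) = √(25899 + (-4*49 - 14 - 28 - 294)/(7*(-14 - 7))) = √(25899 + (⅐)*(-196 - 14 - 28 - 294)/(-21)) = √(25899 + (⅐)*(-1/21)*(-532)) = √(25899 + 76/21) = √(543955/21) = √11423055/21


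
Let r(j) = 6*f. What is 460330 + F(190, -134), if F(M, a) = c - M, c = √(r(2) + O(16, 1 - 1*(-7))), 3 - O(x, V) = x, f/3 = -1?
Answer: 460140 + I*√31 ≈ 4.6014e+5 + 5.5678*I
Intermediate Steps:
f = -3 (f = 3*(-1) = -3)
O(x, V) = 3 - x
r(j) = -18 (r(j) = 6*(-3) = -18)
c = I*√31 (c = √(-18 + (3 - 1*16)) = √(-18 + (3 - 16)) = √(-18 - 13) = √(-31) = I*√31 ≈ 5.5678*I)
F(M, a) = -M + I*√31 (F(M, a) = I*√31 - M = -M + I*√31)
460330 + F(190, -134) = 460330 + (-1*190 + I*√31) = 460330 + (-190 + I*√31) = 460140 + I*√31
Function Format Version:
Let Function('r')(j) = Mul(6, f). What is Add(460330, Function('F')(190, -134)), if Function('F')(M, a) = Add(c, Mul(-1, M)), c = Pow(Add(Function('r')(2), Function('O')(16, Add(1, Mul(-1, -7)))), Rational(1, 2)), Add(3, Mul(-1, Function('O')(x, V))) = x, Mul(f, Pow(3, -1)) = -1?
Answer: Add(460140, Mul(I, Pow(31, Rational(1, 2)))) ≈ Add(4.6014e+5, Mul(5.5678, I))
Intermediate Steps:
f = -3 (f = Mul(3, -1) = -3)
Function('O')(x, V) = Add(3, Mul(-1, x))
Function('r')(j) = -18 (Function('r')(j) = Mul(6, -3) = -18)
c = Mul(I, Pow(31, Rational(1, 2))) (c = Pow(Add(-18, Add(3, Mul(-1, 16))), Rational(1, 2)) = Pow(Add(-18, Add(3, -16)), Rational(1, 2)) = Pow(Add(-18, -13), Rational(1, 2)) = Pow(-31, Rational(1, 2)) = Mul(I, Pow(31, Rational(1, 2))) ≈ Mul(5.5678, I))
Function('F')(M, a) = Add(Mul(-1, M), Mul(I, Pow(31, Rational(1, 2)))) (Function('F')(M, a) = Add(Mul(I, Pow(31, Rational(1, 2))), Mul(-1, M)) = Add(Mul(-1, M), Mul(I, Pow(31, Rational(1, 2)))))
Add(460330, Function('F')(190, -134)) = Add(460330, Add(Mul(-1, 190), Mul(I, Pow(31, Rational(1, 2))))) = Add(460330, Add(-190, Mul(I, Pow(31, Rational(1, 2))))) = Add(460140, Mul(I, Pow(31, Rational(1, 2))))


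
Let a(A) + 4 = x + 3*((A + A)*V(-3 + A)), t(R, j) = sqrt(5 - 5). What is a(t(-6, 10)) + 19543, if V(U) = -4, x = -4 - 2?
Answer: 19533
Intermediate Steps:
t(R, j) = 0 (t(R, j) = sqrt(0) = 0)
x = -6
a(A) = -10 - 24*A (a(A) = -4 + (-6 + 3*((A + A)*(-4))) = -4 + (-6 + 3*((2*A)*(-4))) = -4 + (-6 + 3*(-8*A)) = -4 + (-6 - 24*A) = -10 - 24*A)
a(t(-6, 10)) + 19543 = (-10 - 24*0) + 19543 = (-10 + 0) + 19543 = -10 + 19543 = 19533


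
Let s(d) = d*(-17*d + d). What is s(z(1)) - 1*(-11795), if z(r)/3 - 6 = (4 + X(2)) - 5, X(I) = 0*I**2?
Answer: 8195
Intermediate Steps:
X(I) = 0
z(r) = 15 (z(r) = 18 + 3*((4 + 0) - 5) = 18 + 3*(4 - 5) = 18 + 3*(-1) = 18 - 3 = 15)
s(d) = -16*d**2 (s(d) = d*(-16*d) = -16*d**2)
s(z(1)) - 1*(-11795) = -16*15**2 - 1*(-11795) = -16*225 + 11795 = -3600 + 11795 = 8195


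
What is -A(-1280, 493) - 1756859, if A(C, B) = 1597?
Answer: -1758456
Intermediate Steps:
-A(-1280, 493) - 1756859 = -1*1597 - 1756859 = -1597 - 1756859 = -1758456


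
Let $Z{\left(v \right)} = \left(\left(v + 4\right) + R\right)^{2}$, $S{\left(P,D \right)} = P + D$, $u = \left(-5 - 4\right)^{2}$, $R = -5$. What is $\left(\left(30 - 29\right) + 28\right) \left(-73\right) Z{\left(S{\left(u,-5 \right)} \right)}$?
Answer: $-11908125$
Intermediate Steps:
$u = 81$ ($u = \left(-9\right)^{2} = 81$)
$S{\left(P,D \right)} = D + P$
$Z{\left(v \right)} = \left(-1 + v\right)^{2}$ ($Z{\left(v \right)} = \left(\left(v + 4\right) - 5\right)^{2} = \left(\left(4 + v\right) - 5\right)^{2} = \left(-1 + v\right)^{2}$)
$\left(\left(30 - 29\right) + 28\right) \left(-73\right) Z{\left(S{\left(u,-5 \right)} \right)} = \left(\left(30 - 29\right) + 28\right) \left(-73\right) \left(-1 + \left(-5 + 81\right)\right)^{2} = \left(1 + 28\right) \left(-73\right) \left(-1 + 76\right)^{2} = 29 \left(-73\right) 75^{2} = \left(-2117\right) 5625 = -11908125$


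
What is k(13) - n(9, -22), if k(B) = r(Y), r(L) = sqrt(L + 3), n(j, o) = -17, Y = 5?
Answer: 17 + 2*sqrt(2) ≈ 19.828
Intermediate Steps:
r(L) = sqrt(3 + L)
k(B) = 2*sqrt(2) (k(B) = sqrt(3 + 5) = sqrt(8) = 2*sqrt(2))
k(13) - n(9, -22) = 2*sqrt(2) - 1*(-17) = 2*sqrt(2) + 17 = 17 + 2*sqrt(2)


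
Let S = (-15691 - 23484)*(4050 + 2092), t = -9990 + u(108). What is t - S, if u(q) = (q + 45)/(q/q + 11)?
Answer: 962411491/4 ≈ 2.4060e+8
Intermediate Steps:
u(q) = 15/4 + q/12 (u(q) = (45 + q)/(1 + 11) = (45 + q)/12 = (45 + q)*(1/12) = 15/4 + q/12)
t = -39909/4 (t = -9990 + (15/4 + (1/12)*108) = -9990 + (15/4 + 9) = -9990 + 51/4 = -39909/4 ≈ -9977.3)
S = -240612850 (S = -39175*6142 = -240612850)
t - S = -39909/4 - 1*(-240612850) = -39909/4 + 240612850 = 962411491/4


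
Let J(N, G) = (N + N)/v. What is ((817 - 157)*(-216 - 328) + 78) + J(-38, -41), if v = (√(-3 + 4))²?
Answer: -359038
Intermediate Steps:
v = 1 (v = (√1)² = 1² = 1)
J(N, G) = 2*N (J(N, G) = (N + N)/1 = (2*N)*1 = 2*N)
((817 - 157)*(-216 - 328) + 78) + J(-38, -41) = ((817 - 157)*(-216 - 328) + 78) + 2*(-38) = (660*(-544) + 78) - 76 = (-359040 + 78) - 76 = -358962 - 76 = -359038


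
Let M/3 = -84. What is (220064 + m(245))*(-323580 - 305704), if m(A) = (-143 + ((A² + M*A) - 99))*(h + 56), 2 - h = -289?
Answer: 288850795260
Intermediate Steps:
h = 291 (h = 2 - 1*(-289) = 2 + 289 = 291)
M = -252 (M = 3*(-84) = -252)
m(A) = -83974 - 87444*A + 347*A² (m(A) = (-143 + ((A² - 252*A) - 99))*(291 + 56) = (-143 + (-99 + A² - 252*A))*347 = (-242 + A² - 252*A)*347 = -83974 - 87444*A + 347*A²)
(220064 + m(245))*(-323580 - 305704) = (220064 + (-83974 - 87444*245 + 347*245²))*(-323580 - 305704) = (220064 + (-83974 - 21423780 + 347*60025))*(-629284) = (220064 + (-83974 - 21423780 + 20828675))*(-629284) = (220064 - 679079)*(-629284) = -459015*(-629284) = 288850795260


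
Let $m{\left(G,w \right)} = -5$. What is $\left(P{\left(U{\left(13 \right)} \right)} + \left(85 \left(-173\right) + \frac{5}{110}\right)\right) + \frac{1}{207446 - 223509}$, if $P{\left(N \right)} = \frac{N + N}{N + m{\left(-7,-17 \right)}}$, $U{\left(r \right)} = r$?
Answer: $- \frac{10390753169}{706772} \approx -14702.0$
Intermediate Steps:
$P{\left(N \right)} = \frac{2 N}{-5 + N}$ ($P{\left(N \right)} = \frac{N + N}{N - 5} = \frac{2 N}{-5 + N}$)
$\left(P{\left(U{\left(13 \right)} \right)} + \left(85 \left(-173\right) + \frac{5}{110}\right)\right) + \frac{1}{207446 - 223509} = \left(2 \cdot 13 \frac{1}{-5 + 13} + \left(85 \left(-173\right) + \frac{5}{110}\right)\right) + \frac{1}{207446 - 223509} = \left(2 \cdot 13 \cdot \frac{1}{8} + \left(-14705 + 5 \cdot \frac{1}{110}\right)\right) + \frac{1}{-16063} = \left(2 \cdot 13 \cdot \frac{1}{8} + \left(-14705 + \frac{1}{22}\right)\right) - \frac{1}{16063} = \left(\frac{13}{4} - \frac{323509}{22}\right) - \frac{1}{16063} = - \frac{646875}{44} - \frac{1}{16063} = - \frac{10390753169}{706772}$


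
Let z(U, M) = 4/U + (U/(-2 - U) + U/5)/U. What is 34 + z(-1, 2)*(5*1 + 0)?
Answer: 10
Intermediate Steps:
z(U, M) = 4/U + (U/5 + U/(-2 - U))/U (z(U, M) = 4/U + (U/(-2 - U) + U*(⅕))/U = 4/U + (U/(-2 - U) + U/5)/U = 4/U + (U/5 + U/(-2 - U))/U)
34 + z(-1, 2)*(5*1 + 0) = 34 + ((⅕)*(40 + (-1)² + 17*(-1))/(-1*(2 - 1)))*(5*1 + 0) = 34 + ((⅕)*(-1)*(40 + 1 - 17)/1)*(5 + 0) = 34 + ((⅕)*(-1)*1*24)*5 = 34 - 24/5*5 = 34 - 24 = 10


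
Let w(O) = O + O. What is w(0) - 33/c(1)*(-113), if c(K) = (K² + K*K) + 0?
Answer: 3729/2 ≈ 1864.5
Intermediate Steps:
c(K) = 2*K² (c(K) = (K² + K²) + 0 = 2*K² + 0 = 2*K²)
w(O) = 2*O
w(0) - 33/c(1)*(-113) = 2*0 - 33/(2*1²)*(-113) = 0 - 33/(2*1)*(-113) = 0 - 33/2*(-113) = 0 + 3729/2 = 3729/2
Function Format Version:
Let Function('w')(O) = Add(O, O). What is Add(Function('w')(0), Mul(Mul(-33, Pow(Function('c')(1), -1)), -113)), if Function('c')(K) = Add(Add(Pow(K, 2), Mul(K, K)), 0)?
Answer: Rational(3729, 2) ≈ 1864.5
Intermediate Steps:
Function('c')(K) = Mul(2, Pow(K, 2)) (Function('c')(K) = Add(Add(Pow(K, 2), Pow(K, 2)), 0) = Add(Mul(2, Pow(K, 2)), 0) = Mul(2, Pow(K, 2)))
Function('w')(O) = Mul(2, O)
Add(Function('w')(0), Mul(Mul(-33, Pow(Function('c')(1), -1)), -113)) = Add(Mul(2, 0), Mul(Mul(-33, Pow(Mul(2, Pow(1, 2)), -1)), -113)) = Add(0, Mul(Mul(-33, Pow(Mul(2, 1), -1)), -113)) = Add(0, Mul(Mul(-33, Pow(2, -1)), -113)) = Add(0, Mul(Mul(-33, Rational(1, 2)), -113)) = Add(0, Mul(Rational(-33, 2), -113)) = Add(0, Rational(3729, 2)) = Rational(3729, 2)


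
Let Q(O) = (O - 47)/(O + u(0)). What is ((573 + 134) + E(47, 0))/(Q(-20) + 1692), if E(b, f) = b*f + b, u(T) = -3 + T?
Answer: 17342/38983 ≈ 0.44486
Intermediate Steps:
E(b, f) = b + b*f
Q(O) = (-47 + O)/(-3 + O) (Q(O) = (O - 47)/(O + (-3 + 0)) = (-47 + O)/(O - 3) = (-47 + O)/(-3 + O))
((573 + 134) + E(47, 0))/(Q(-20) + 1692) = ((573 + 134) + 47*(1 + 0))/((-47 - 20)/(-3 - 20) + 1692) = (707 + 47*1)/(-67/(-23) + 1692) = (707 + 47)/(-1/23*(-67) + 1692) = 754/(67/23 + 1692) = 754/(38983/23) = 754*(23/38983) = 17342/38983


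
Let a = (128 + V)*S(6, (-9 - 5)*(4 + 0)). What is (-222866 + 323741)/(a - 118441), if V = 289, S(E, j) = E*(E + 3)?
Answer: -100875/95923 ≈ -1.0516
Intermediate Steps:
S(E, j) = E*(3 + E)
a = 22518 (a = (128 + 289)*(6*(3 + 6)) = 417*(6*9) = 417*54 = 22518)
(-222866 + 323741)/(a - 118441) = (-222866 + 323741)/(22518 - 118441) = 100875/(-95923) = 100875*(-1/95923) = -100875/95923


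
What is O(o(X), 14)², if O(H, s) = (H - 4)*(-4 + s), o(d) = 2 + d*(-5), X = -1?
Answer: 900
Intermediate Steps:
o(d) = 2 - 5*d
O(H, s) = (-4 + H)*(-4 + s)
O(o(X), 14)² = (16 - 4*(2 - 5*(-1)) - 4*14 + (2 - 5*(-1))*14)² = (16 - 4*(2 + 5) - 56 + (2 + 5)*14)² = (16 - 4*7 - 56 + 7*14)² = (16 - 28 - 56 + 98)² = 30² = 900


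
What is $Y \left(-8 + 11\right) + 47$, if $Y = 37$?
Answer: $158$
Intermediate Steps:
$Y \left(-8 + 11\right) + 47 = 37 \left(-8 + 11\right) + 47 = 37 \cdot 3 + 47 = 111 + 47 = 158$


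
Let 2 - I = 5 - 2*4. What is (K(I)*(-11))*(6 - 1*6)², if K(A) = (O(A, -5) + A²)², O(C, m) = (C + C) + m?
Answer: 0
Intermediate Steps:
O(C, m) = m + 2*C (O(C, m) = 2*C + m = m + 2*C)
I = 5 (I = 2 - (5 - 2*4) = 2 - (5 - 8) = 2 - 1*(-3) = 2 + 3 = 5)
K(A) = (-5 + A² + 2*A)² (K(A) = ((-5 + 2*A) + A²)² = (-5 + A² + 2*A)²)
(K(I)*(-11))*(6 - 1*6)² = ((-5 + 5² + 2*5)²*(-11))*(6 - 1*6)² = ((-5 + 25 + 10)²*(-11))*(6 - 6)² = (30²*(-11))*0² = (900*(-11))*0 = -9900*0 = 0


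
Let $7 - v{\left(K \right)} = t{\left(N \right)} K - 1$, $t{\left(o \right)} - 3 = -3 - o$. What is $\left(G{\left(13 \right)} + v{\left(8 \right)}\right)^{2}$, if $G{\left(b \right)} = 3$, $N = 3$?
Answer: $1225$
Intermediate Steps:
$t{\left(o \right)} = - o$ ($t{\left(o \right)} = 3 - \left(3 + o\right) = - o$)
$v{\left(K \right)} = 8 + 3 K$ ($v{\left(K \right)} = 7 - \left(\left(-1\right) 3 K - 1\right) = 7 - \left(- 3 K - 1\right) = 7 - \left(-1 - 3 K\right) = 7 + \left(1 + 3 K\right) = 8 + 3 K$)
$\left(G{\left(13 \right)} + v{\left(8 \right)}\right)^{2} = \left(3 + \left(8 + 3 \cdot 8\right)\right)^{2} = \left(3 + \left(8 + 24\right)\right)^{2} = \left(3 + 32\right)^{2} = 35^{2} = 1225$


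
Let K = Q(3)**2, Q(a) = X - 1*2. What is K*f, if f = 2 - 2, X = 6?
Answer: 0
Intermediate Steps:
Q(a) = 4 (Q(a) = 6 - 1*2 = 6 - 2 = 4)
K = 16 (K = 4**2 = 16)
f = 0
K*f = 16*0 = 0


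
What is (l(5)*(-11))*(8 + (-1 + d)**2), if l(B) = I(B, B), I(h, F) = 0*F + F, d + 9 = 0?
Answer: -5940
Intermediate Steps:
d = -9 (d = -9 + 0 = -9)
I(h, F) = F (I(h, F) = 0 + F = F)
l(B) = B
(l(5)*(-11))*(8 + (-1 + d)**2) = (5*(-11))*(8 + (-1 - 9)**2) = -55*(8 + (-10)**2) = -55*(8 + 100) = -55*108 = -5940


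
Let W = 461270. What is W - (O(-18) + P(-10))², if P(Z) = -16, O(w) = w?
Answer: 460114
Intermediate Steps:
W - (O(-18) + P(-10))² = 461270 - (-18 - 16)² = 461270 - 1*(-34)² = 461270 - 1*1156 = 461270 - 1156 = 460114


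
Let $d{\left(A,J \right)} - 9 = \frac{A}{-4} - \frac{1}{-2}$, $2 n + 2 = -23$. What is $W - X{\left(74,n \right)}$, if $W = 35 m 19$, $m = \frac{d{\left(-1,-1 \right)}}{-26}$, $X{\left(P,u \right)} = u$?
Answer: $- \frac{1895}{8} \approx -236.88$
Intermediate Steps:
$n = - \frac{25}{2}$ ($n = -1 + \frac{1}{2} \left(-23\right) = -1 - \frac{23}{2} = - \frac{25}{2} \approx -12.5$)
$d{\left(A,J \right)} = \frac{19}{2} - \frac{A}{4}$ ($d{\left(A,J \right)} = 9 + \left(\frac{A}{-4} - \frac{1}{-2}\right) = 9 + \left(A \left(- \frac{1}{4}\right) - - \frac{1}{2}\right) = 9 - \left(- \frac{1}{2} + \frac{A}{4}\right) = \frac{19}{2} - \frac{A}{4}$)
$m = - \frac{3}{8}$ ($m = \frac{\frac{19}{2} - - \frac{1}{4}}{-26} = \left(\frac{19}{2} + \frac{1}{4}\right) \left(- \frac{1}{26}\right) = \frac{39}{4} \left(- \frac{1}{26}\right) = - \frac{3}{8} \approx -0.375$)
$W = - \frac{1995}{8}$ ($W = 35 \left(- \frac{3}{8}\right) 19 = \left(- \frac{105}{8}\right) 19 = - \frac{1995}{8} \approx -249.38$)
$W - X{\left(74,n \right)} = - \frac{1995}{8} - - \frac{25}{2} = - \frac{1995}{8} + \frac{25}{2} = - \frac{1895}{8}$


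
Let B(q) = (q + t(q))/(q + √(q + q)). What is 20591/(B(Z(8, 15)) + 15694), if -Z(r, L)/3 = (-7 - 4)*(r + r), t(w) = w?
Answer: 42500338775/32396952094 + 20591*√66/16198476047 ≈ 1.3119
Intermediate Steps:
Z(r, L) = 66*r (Z(r, L) = -3*(-7 - 4)*(r + r) = -(-33)*2*r = -(-66)*r = 66*r)
B(q) = 2*q/(q + √2*√q) (B(q) = (q + q)/(q + √(q + q)) = (2*q)/(q + √(2*q)) = (2*q)/(q + √2*√q) = 2*q/(q + √2*√q))
20591/(B(Z(8, 15)) + 15694) = 20591/(2*(66*8)/(66*8 + √2*√(66*8)) + 15694) = 20591/(2*528/(528 + √2*√528) + 15694) = 20591/(2*528/(528 + √2*(4*√33)) + 15694) = 20591/(2*528/(528 + 4*√66) + 15694) = 20591/(1056/(528 + 4*√66) + 15694) = 20591/(15694 + 1056/(528 + 4*√66))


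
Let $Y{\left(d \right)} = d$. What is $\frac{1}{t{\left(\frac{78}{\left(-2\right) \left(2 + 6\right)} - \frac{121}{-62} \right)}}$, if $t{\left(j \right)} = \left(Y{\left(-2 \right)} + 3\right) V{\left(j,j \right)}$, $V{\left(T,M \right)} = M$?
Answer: $- \frac{248}{725} \approx -0.34207$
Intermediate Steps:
$t{\left(j \right)} = j$ ($t{\left(j \right)} = \left(-2 + 3\right) j = 1 j = j$)
$\frac{1}{t{\left(\frac{78}{\left(-2\right) \left(2 + 6\right)} - \frac{121}{-62} \right)}} = \frac{1}{\frac{78}{\left(-2\right) \left(2 + 6\right)} - \frac{121}{-62}} = \frac{1}{\frac{78}{\left(-2\right) 8} - - \frac{121}{62}} = \frac{1}{\frac{78}{-16} + \frac{121}{62}} = \frac{1}{78 \left(- \frac{1}{16}\right) + \frac{121}{62}} = \frac{1}{- \frac{39}{8} + \frac{121}{62}} = \frac{1}{- \frac{725}{248}} = - \frac{248}{725}$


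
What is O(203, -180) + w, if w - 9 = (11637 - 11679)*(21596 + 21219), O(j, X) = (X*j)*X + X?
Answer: 4778799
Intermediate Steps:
O(j, X) = X + j*X² (O(j, X) = j*X² + X = X + j*X²)
w = -1798221 (w = 9 + (11637 - 11679)*(21596 + 21219) = 9 - 42*42815 = 9 - 1798230 = -1798221)
O(203, -180) + w = -180*(1 - 180*203) - 1798221 = -180*(1 - 36540) - 1798221 = -180*(-36539) - 1798221 = 6577020 - 1798221 = 4778799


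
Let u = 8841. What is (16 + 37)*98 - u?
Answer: -3647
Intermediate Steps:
(16 + 37)*98 - u = (16 + 37)*98 - 1*8841 = 53*98 - 8841 = 5194 - 8841 = -3647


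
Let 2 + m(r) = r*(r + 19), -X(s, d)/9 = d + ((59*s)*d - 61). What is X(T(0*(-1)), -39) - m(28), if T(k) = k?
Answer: -414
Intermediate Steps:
X(s, d) = 549 - 9*d - 531*d*s (X(s, d) = -9*(d + ((59*s)*d - 61)) = -9*(d + (59*d*s - 61)) = -9*(d + (-61 + 59*d*s)) = -9*(-61 + d + 59*d*s) = 549 - 9*d - 531*d*s)
m(r) = -2 + r*(19 + r) (m(r) = -2 + r*(r + 19) = -2 + r*(19 + r))
X(T(0*(-1)), -39) - m(28) = (549 - 9*(-39) - 531*(-39)*0*(-1)) - (-2 + 28**2 + 19*28) = (549 + 351 - 531*(-39)*0) - (-2 + 784 + 532) = (549 + 351 + 0) - 1*1314 = 900 - 1314 = -414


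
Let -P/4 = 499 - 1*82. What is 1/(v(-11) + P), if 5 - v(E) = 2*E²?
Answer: -1/1905 ≈ -0.00052493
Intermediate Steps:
P = -1668 (P = -4*(499 - 1*82) = -4*(499 - 82) = -4*417 = -1668)
v(E) = 5 - 2*E²
1/(v(-11) + P) = 1/((5 - 2*(-11)²) - 1668) = 1/((5 - 2*121) - 1668) = 1/((5 - 242) - 1668) = 1/(-237 - 1668) = 1/(-1905) = -1/1905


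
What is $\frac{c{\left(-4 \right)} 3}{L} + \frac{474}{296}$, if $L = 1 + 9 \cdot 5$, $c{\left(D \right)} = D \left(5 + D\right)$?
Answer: $\frac{4563}{3404} \approx 1.3405$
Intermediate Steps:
$L = 46$ ($L = 1 + 45 = 46$)
$\frac{c{\left(-4 \right)} 3}{L} + \frac{474}{296} = \frac{- 4 \left(5 - 4\right) 3}{46} + \frac{474}{296} = \left(-4\right) 1 \cdot 3 \cdot \frac{1}{46} + 474 \cdot \frac{1}{296} = \left(-4\right) 3 \cdot \frac{1}{46} + \frac{237}{148} = \left(-12\right) \frac{1}{46} + \frac{237}{148} = - \frac{6}{23} + \frac{237}{148} = \frac{4563}{3404}$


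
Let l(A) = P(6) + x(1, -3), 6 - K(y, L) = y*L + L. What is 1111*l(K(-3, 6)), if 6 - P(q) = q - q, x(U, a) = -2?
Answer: 4444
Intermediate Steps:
P(q) = 6 (P(q) = 6 - (q - q) = 6 - 1*0 = 6 + 0 = 6)
K(y, L) = 6 - L - L*y (K(y, L) = 6 - (y*L + L) = 6 - (L*y + L) = 6 - (L + L*y) = 6 + (-L - L*y) = 6 - L - L*y)
l(A) = 4 (l(A) = 6 - 2 = 4)
1111*l(K(-3, 6)) = 1111*4 = 4444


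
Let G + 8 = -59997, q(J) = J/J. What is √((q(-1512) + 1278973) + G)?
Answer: 9*√15049 ≈ 1104.1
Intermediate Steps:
q(J) = 1
G = -60005 (G = -8 - 59997 = -60005)
√((q(-1512) + 1278973) + G) = √((1 + 1278973) - 60005) = √(1278974 - 60005) = √1218969 = 9*√15049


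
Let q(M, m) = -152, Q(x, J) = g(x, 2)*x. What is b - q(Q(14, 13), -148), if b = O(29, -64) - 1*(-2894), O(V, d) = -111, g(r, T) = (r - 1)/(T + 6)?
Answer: 2935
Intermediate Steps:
g(r, T) = (-1 + r)/(6 + T)
Q(x, J) = x*(-1/8 + x/8) (Q(x, J) = ((-1 + x)/(6 + 2))*x = ((-1 + x)/8)*x = (-1/8 + x/8)*x = x*(-1/8 + x/8))
b = 2783 (b = -111 - 1*(-2894) = -111 + 2894 = 2783)
b - q(Q(14, 13), -148) = 2783 - 1*(-152) = 2783 + 152 = 2935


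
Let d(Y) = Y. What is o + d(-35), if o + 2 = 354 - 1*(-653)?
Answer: 970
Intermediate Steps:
o = 1005 (o = -2 + (354 - 1*(-653)) = -2 + (354 + 653) = -2 + 1007 = 1005)
o + d(-35) = 1005 - 35 = 970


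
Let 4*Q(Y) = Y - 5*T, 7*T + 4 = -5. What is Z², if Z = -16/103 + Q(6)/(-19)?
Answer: 305305729/3002601616 ≈ 0.10168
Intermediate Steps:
T = -9/7 (T = -4/7 + (⅐)*(-5) = -4/7 - 5/7 = -9/7 ≈ -1.2857)
Q(Y) = 45/28 + Y/4 (Q(Y) = (Y - 5*(-9/7))/4 = (Y + 45/7)/4 = (45/7 + Y)/4 = 45/28 + Y/4)
Z = -17473/54796 (Z = -16/103 + (45/28 + (¼)*6)/(-19) = -16*1/103 + (45/28 + 3/2)*(-1/19) = -16/103 + (87/28)*(-1/19) = -16/103 - 87/532 = -17473/54796 ≈ -0.31887)
Z² = (-17473/54796)² = 305305729/3002601616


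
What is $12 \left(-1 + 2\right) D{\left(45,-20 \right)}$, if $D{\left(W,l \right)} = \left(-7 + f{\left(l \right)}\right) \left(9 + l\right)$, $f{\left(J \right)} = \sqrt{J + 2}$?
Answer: $924 - 396 i \sqrt{2} \approx 924.0 - 560.03 i$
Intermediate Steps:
$f{\left(J \right)} = \sqrt{2 + J}$
$D{\left(W,l \right)} = \left(-7 + \sqrt{2 + l}\right) \left(9 + l\right)$
$12 \left(-1 + 2\right) D{\left(45,-20 \right)} = 12 \left(-1 + 2\right) \left(-63 - -140 + 9 \sqrt{2 - 20} - 20 \sqrt{2 - 20}\right) = 12 \cdot 1 \left(-63 + 140 + 9 \sqrt{-18} - 20 \sqrt{-18}\right) = 12 \left(-63 + 140 + 9 \cdot 3 i \sqrt{2} - 20 \cdot 3 i \sqrt{2}\right) = 12 \left(-63 + 140 + 27 i \sqrt{2} - 60 i \sqrt{2}\right) = 12 \left(77 - 33 i \sqrt{2}\right) = 924 - 396 i \sqrt{2}$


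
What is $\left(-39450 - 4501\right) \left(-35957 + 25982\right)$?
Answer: $438411225$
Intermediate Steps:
$\left(-39450 - 4501\right) \left(-35957 + 25982\right) = \left(-43951\right) \left(-9975\right) = 438411225$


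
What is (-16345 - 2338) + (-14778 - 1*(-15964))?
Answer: -17497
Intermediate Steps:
(-16345 - 2338) + (-14778 - 1*(-15964)) = -18683 + (-14778 + 15964) = -18683 + 1186 = -17497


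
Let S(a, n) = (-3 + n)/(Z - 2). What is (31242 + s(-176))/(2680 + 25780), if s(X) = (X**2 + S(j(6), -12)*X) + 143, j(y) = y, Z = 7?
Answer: 62889/28460 ≈ 2.2097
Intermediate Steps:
S(a, n) = -3/5 + n/5 (S(a, n) = (-3 + n)/(7 - 2) = (-3 + n)/5 = (-3 + n)*(1/5) = -3/5 + n/5)
s(X) = 143 + X**2 - 3*X (s(X) = (X**2 + (-3/5 + (1/5)*(-12))*X) + 143 = (X**2 + (-3/5 - 12/5)*X) + 143 = (X**2 - 3*X) + 143 = 143 + X**2 - 3*X)
(31242 + s(-176))/(2680 + 25780) = (31242 + (143 + (-176)**2 - 3*(-176)))/(2680 + 25780) = (31242 + (143 + 30976 + 528))/28460 = (31242 + 31647)*(1/28460) = 62889*(1/28460) = 62889/28460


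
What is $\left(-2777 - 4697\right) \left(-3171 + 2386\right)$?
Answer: $5867090$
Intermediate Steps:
$\left(-2777 - 4697\right) \left(-3171 + 2386\right) = \left(-7474\right) \left(-785\right) = 5867090$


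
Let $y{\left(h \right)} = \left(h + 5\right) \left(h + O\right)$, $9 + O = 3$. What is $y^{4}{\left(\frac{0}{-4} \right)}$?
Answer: $810000$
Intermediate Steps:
$O = -6$ ($O = -9 + 3 = -6$)
$y{\left(h \right)} = \left(-6 + h\right) \left(5 + h\right)$ ($y{\left(h \right)} = \left(h + 5\right) \left(h - 6\right) = \left(5 + h\right) \left(-6 + h\right) = \left(-6 + h\right) \left(5 + h\right)$)
$y^{4}{\left(\frac{0}{-4} \right)} = \left(-30 + \left(\frac{0}{-4}\right)^{2} - \frac{0}{-4}\right)^{4} = \left(-30 + \left(0 \left(- \frac{1}{4}\right)\right)^{2} - 0 \left(- \frac{1}{4}\right)\right)^{4} = \left(-30 + 0^{2} - 0\right)^{4} = \left(-30 + 0 + 0\right)^{4} = \left(-30\right)^{4} = 810000$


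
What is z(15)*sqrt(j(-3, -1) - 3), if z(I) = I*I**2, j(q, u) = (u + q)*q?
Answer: 10125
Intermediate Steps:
j(q, u) = q*(q + u) (j(q, u) = (q + u)*q = q*(q + u))
z(I) = I**3
z(15)*sqrt(j(-3, -1) - 3) = 15**3*sqrt(-3*(-3 - 1) - 3) = 3375*sqrt(-3*(-4) - 3) = 3375*sqrt(12 - 3) = 3375*sqrt(9) = 3375*3 = 10125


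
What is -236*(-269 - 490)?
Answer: 179124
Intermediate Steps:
-236*(-269 - 490) = -236*(-759) = 179124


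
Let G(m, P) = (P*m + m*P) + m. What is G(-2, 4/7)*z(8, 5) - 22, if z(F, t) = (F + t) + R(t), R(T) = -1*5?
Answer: -394/7 ≈ -56.286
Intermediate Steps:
R(T) = -5
z(F, t) = -5 + F + t (z(F, t) = (F + t) - 5 = -5 + F + t)
G(m, P) = m + 2*P*m (G(m, P) = (P*m + P*m) + m = 2*P*m + m = m + 2*P*m)
G(-2, 4/7)*z(8, 5) - 22 = (-2*(1 + 2*(4/7)))*(-5 + 8 + 5) - 22 = -2*(1 + 2*(4*(1/7)))*8 - 22 = -2*(1 + 2*(4/7))*8 - 22 = -2*(1 + 8/7)*8 - 22 = -2*15/7*8 - 22 = -30/7*8 - 22 = -240/7 - 22 = -394/7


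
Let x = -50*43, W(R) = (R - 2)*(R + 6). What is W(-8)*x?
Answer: -43000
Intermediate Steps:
W(R) = (-2 + R)*(6 + R)
x = -2150
W(-8)*x = (-12 + (-8)² + 4*(-8))*(-2150) = (-12 + 64 - 32)*(-2150) = 20*(-2150) = -43000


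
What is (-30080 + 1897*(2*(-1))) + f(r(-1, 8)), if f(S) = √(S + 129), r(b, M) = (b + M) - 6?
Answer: -33874 + √130 ≈ -33863.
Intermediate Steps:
r(b, M) = -6 + M + b (r(b, M) = (M + b) - 6 = -6 + M + b)
f(S) = √(129 + S)
(-30080 + 1897*(2*(-1))) + f(r(-1, 8)) = (-30080 + 1897*(2*(-1))) + √(129 + (-6 + 8 - 1)) = (-30080 + 1897*(-2)) + √(129 + 1) = (-30080 - 3794) + √130 = -33874 + √130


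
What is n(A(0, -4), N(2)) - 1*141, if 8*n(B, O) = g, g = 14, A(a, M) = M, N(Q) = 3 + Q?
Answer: -557/4 ≈ -139.25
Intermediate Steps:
n(B, O) = 7/4 (n(B, O) = (1/8)*14 = 7/4)
n(A(0, -4), N(2)) - 1*141 = 7/4 - 1*141 = 7/4 - 141 = -557/4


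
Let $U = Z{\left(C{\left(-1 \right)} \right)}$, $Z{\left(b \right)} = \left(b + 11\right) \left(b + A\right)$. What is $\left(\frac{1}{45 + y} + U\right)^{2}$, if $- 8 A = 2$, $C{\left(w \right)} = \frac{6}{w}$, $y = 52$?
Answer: $\frac{146918641}{150544} \approx 975.92$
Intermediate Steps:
$A = - \frac{1}{4}$ ($A = \left(- \frac{1}{8}\right) 2 = - \frac{1}{4} \approx -0.25$)
$Z{\left(b \right)} = \left(11 + b\right) \left(- \frac{1}{4} + b\right)$ ($Z{\left(b \right)} = \left(b + 11\right) \left(b - \frac{1}{4}\right) = \left(11 + b\right) \left(- \frac{1}{4} + b\right)$)
$U = - \frac{125}{4}$ ($U = - \frac{11}{4} + \left(\frac{6}{-1}\right)^{2} + \frac{43 \frac{6}{-1}}{4} = - \frac{11}{4} + \left(6 \left(-1\right)\right)^{2} + \frac{43 \cdot 6 \left(-1\right)}{4} = - \frac{11}{4} + \left(-6\right)^{2} + \frac{43}{4} \left(-6\right) = - \frac{11}{4} + 36 - \frac{129}{2} = - \frac{125}{4} \approx -31.25$)
$\left(\frac{1}{45 + y} + U\right)^{2} = \left(\frac{1}{45 + 52} - \frac{125}{4}\right)^{2} = \left(\frac{1}{97} - \frac{125}{4}\right)^{2} = \left(- \frac{12121}{388}\right)^{2} = \frac{146918641}{150544}$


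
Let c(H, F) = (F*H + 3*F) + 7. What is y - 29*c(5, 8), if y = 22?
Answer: -2037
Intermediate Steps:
c(H, F) = 7 + 3*F + F*H (c(H, F) = (3*F + F*H) + 7 = 7 + 3*F + F*H)
y - 29*c(5, 8) = 22 - 29*(7 + 3*8 + 8*5) = 22 - 29*(7 + 24 + 40) = 22 - 29*71 = 22 - 2059 = -2037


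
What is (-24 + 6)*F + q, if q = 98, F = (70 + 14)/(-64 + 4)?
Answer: 616/5 ≈ 123.20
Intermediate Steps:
F = -7/5 (F = 84/(-60) = 84*(-1/60) = -7/5 ≈ -1.4000)
(-24 + 6)*F + q = (-24 + 6)*(-7/5) + 98 = -18*(-7/5) + 98 = 126/5 + 98 = 616/5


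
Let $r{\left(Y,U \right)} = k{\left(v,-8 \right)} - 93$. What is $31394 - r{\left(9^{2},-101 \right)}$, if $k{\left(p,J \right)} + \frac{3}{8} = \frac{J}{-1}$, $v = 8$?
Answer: $\frac{251835}{8} \approx 31479.0$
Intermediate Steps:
$k{\left(p,J \right)} = - \frac{3}{8} - J$ ($k{\left(p,J \right)} = - \frac{3}{8} + \frac{J}{-1} = - \frac{3}{8} + J \left(-1\right) = - \frac{3}{8} - J$)
$r{\left(Y,U \right)} = - \frac{683}{8}$ ($r{\left(Y,U \right)} = \left(- \frac{3}{8} - -8\right) - 93 = \left(- \frac{3}{8} + 8\right) - 93 = \frac{61}{8} - 93 = - \frac{683}{8}$)
$31394 - r{\left(9^{2},-101 \right)} = 31394 - - \frac{683}{8} = 31394 + \frac{683}{8} = \frac{251835}{8}$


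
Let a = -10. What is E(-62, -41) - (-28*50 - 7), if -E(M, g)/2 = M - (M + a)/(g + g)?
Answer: 62843/41 ≈ 1532.8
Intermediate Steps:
E(M, g) = -2*M + (-10 + M)/g (E(M, g) = -2*(M - (M - 10)/(g + g)) = -2*(M - (-10 + M)/(2*g)) = -2*M + (-10 + M)/g)
E(-62, -41) - (-28*50 - 7) = (-10 - 62 - 2*(-62)*(-41))/(-41) - (-28*50 - 7) = -(-10 - 62 - 5084)/41 - (-1400 - 7) = -1/41*(-5156) - 1*(-1407) = 5156/41 + 1407 = 62843/41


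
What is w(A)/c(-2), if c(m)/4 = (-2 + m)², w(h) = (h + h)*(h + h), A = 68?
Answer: 289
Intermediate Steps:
w(h) = 4*h² (w(h) = (2*h)*(2*h) = 4*h²)
c(m) = 4*(-2 + m)²
w(A)/c(-2) = (4*68²)/((4*(-2 - 2)²)) = (4*4624)/((4*(-4)²)) = 18496/((4*16)) = 18496/64 = 18496*(1/64) = 289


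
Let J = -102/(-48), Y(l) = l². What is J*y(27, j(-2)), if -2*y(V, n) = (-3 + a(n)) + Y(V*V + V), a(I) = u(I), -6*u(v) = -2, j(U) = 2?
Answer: -3643525/6 ≈ -6.0725e+5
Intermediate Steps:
u(v) = ⅓ (u(v) = -⅙*(-2) = ⅓)
a(I) = ⅓
y(V, n) = 4/3 - (V + V²)²/2 (y(V, n) = -((-3 + ⅓) + (V*V + V)²)/2 = -(-8/3 + (V² + V)²)/2 = -(-8/3 + (V + V²)²)/2 = 4/3 - (V + V²)²/2)
J = 17/8 (J = -102*(-1/48) = 17/8 ≈ 2.1250)
J*y(27, j(-2)) = 17*(4/3 - ½*27²*(1 + 27)²)/8 = 17*(4/3 - ½*729*28²)/8 = 17*(4/3 - ½*729*784)/8 = 17*(4/3 - 285768)/8 = (17/8)*(-857300/3) = -3643525/6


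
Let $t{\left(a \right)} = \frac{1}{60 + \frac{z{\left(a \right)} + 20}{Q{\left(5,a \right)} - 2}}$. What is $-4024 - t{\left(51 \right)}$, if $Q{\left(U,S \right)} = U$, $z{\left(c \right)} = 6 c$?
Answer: $- \frac{2036147}{506} \approx -4024.0$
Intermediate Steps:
$t{\left(a \right)} = \frac{1}{\frac{200}{3} + 2 a}$ ($t{\left(a \right)} = \frac{1}{60 + \frac{6 a + 20}{5 - 2}} = \frac{1}{60 + \frac{20 + 6 a}{3}} = \frac{1}{60 + \left(20 + 6 a\right) \frac{1}{3}} = \frac{1}{60 + \left(\frac{20}{3} + 2 a\right)} = \frac{1}{\frac{200}{3} + 2 a}$)
$-4024 - t{\left(51 \right)} = -4024 - \frac{3}{2 \left(100 + 3 \cdot 51\right)} = -4024 - \frac{3}{2 \left(100 + 153\right)} = -4024 - \frac{3}{2 \cdot 253} = -4024 - \frac{3}{2} \cdot \frac{1}{253} = -4024 - \frac{3}{506} = - \frac{2036147}{506}$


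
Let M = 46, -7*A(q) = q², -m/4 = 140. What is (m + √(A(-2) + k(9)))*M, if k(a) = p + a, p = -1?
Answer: -25760 + 92*√91/7 ≈ -25635.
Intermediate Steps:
k(a) = -1 + a
m = -560 (m = -4*140 = -560)
A(q) = -q²/7
(m + √(A(-2) + k(9)))*M = (-560 + √(-⅐*(-2)² + (-1 + 9)))*46 = (-560 + √(-⅐*4 + 8))*46 = (-560 + √(-4/7 + 8))*46 = (-560 + √(52/7))*46 = (-560 + 2*√91/7)*46 = -25760 + 92*√91/7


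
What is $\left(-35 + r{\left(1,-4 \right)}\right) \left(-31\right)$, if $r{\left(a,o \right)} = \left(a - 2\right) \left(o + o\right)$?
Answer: $837$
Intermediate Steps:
$r{\left(a,o \right)} = 2 o \left(-2 + a\right)$ ($r{\left(a,o \right)} = \left(-2 + a\right) 2 o = 2 o \left(-2 + a\right)$)
$\left(-35 + r{\left(1,-4 \right)}\right) \left(-31\right) = \left(-35 + 2 \left(-4\right) \left(-2 + 1\right)\right) \left(-31\right) = \left(-35 + 2 \left(-4\right) \left(-1\right)\right) \left(-31\right) = \left(-35 + 8\right) \left(-31\right) = \left(-27\right) \left(-31\right) = 837$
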